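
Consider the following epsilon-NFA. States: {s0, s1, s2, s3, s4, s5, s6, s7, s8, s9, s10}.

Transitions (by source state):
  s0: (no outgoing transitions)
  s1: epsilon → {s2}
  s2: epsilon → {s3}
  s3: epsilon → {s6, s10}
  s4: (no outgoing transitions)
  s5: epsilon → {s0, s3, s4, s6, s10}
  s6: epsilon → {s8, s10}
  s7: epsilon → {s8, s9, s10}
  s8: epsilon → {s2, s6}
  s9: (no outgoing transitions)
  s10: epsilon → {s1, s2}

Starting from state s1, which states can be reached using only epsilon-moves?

{s1, s2, s3, s6, s8, s10}

Start with {s1}.
From s1 via epsilon: add s2.
From s2 via epsilon: add s3.
From s3 via epsilon: add s6, s10.
From s6 via epsilon: add s8.
No new states can be added; the closed set is {s1, s2, s3, s6, s8, s10}.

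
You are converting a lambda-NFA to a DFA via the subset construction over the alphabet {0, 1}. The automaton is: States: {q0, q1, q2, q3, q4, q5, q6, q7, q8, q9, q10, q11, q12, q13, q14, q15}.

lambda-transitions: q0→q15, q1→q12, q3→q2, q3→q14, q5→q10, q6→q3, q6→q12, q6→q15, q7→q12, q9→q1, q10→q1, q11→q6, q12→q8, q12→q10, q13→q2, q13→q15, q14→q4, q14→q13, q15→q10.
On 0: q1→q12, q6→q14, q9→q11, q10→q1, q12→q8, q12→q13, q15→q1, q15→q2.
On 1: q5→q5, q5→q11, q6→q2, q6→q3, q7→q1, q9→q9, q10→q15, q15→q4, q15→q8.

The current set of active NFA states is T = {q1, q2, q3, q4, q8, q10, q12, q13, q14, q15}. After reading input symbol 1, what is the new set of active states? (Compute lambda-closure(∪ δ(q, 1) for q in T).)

q10 on 1 → {q15}.
q15 on 1 → {q4, q8}.
No 1-transition from q1, q2, q3, q4, q8, q12, q13, q14.
Union after reading 1: {q4, q8, q15}.
Now take the lambda-closure:
From q15 via lambda: add q10.
From q10 via lambda: add q1.
From q1 via lambda: add q12.
No new states can be added; the closed set is {q1, q4, q8, q10, q12, q15}.

{q1, q4, q8, q10, q12, q15}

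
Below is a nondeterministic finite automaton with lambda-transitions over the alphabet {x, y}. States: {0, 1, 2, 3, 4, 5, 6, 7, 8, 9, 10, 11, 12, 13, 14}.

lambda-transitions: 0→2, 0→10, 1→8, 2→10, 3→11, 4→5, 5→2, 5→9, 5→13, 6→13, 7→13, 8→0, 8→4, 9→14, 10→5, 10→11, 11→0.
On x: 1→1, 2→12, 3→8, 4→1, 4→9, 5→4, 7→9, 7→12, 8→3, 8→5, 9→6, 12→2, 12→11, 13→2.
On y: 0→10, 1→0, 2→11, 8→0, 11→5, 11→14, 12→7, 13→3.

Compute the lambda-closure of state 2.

Start with {2}.
From 2 via lambda: add 10.
From 10 via lambda: add 5, 11.
From 5 via lambda: add 9, 13.
From 11 via lambda: add 0.
From 9 via lambda: add 14.
No new states can be added; the closed set is {0, 2, 5, 9, 10, 11, 13, 14}.

{0, 2, 5, 9, 10, 11, 13, 14}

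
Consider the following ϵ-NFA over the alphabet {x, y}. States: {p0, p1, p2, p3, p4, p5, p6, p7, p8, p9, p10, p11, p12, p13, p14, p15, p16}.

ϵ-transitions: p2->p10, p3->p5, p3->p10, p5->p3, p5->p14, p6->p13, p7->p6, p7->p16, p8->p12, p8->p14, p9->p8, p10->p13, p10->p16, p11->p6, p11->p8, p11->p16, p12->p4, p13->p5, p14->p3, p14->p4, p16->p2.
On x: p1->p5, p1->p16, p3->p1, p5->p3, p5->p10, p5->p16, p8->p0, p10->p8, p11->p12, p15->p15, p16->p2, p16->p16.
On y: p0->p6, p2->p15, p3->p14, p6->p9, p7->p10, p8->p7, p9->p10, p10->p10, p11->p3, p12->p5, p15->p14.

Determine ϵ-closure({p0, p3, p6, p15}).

Start with {p0, p3, p6, p15}.
From p3 via ϵ: add p5, p10.
From p6 via ϵ: add p13.
From p5 via ϵ: add p14.
From p10 via ϵ: add p16.
From p14 via ϵ: add p4.
From p16 via ϵ: add p2.
No new states can be added; the closed set is {p0, p2, p3, p4, p5, p6, p10, p13, p14, p15, p16}.

{p0, p2, p3, p4, p5, p6, p10, p13, p14, p15, p16}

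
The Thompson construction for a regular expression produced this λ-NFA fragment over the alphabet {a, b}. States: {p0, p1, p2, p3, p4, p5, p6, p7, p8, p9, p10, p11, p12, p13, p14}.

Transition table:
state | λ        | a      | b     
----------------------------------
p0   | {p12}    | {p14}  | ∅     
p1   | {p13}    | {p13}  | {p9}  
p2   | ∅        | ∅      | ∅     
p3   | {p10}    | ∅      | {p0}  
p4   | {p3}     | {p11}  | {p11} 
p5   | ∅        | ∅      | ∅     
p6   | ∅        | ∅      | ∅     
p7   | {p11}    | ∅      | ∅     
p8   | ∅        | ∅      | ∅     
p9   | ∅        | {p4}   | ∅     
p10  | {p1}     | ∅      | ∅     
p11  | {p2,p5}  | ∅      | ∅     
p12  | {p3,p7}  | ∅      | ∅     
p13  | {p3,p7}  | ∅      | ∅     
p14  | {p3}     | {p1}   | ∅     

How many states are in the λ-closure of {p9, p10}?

Start with {p9, p10}.
From p10 via λ: add p1.
From p1 via λ: add p13.
From p13 via λ: add p3, p7.
From p7 via λ: add p11.
From p11 via λ: add p2, p5.
λ-closure = {p1, p2, p3, p5, p7, p9, p10, p11, p13}, which has 9 states.

9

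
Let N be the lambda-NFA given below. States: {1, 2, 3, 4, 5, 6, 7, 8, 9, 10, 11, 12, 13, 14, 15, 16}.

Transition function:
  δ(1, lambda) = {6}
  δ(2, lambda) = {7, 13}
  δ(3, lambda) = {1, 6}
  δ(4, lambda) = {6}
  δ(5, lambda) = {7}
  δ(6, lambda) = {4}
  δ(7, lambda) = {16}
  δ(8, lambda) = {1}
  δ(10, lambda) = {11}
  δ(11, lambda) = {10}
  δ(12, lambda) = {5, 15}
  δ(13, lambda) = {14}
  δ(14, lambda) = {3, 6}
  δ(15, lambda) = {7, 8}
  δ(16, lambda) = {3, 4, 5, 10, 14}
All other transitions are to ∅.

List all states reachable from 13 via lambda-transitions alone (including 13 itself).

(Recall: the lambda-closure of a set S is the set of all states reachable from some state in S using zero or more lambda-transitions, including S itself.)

{1, 3, 4, 6, 13, 14}

Start with {13}.
From 13 via lambda: add 14.
From 14 via lambda: add 3, 6.
From 3 via lambda: add 1.
From 6 via lambda: add 4.
No new states can be added; the closed set is {1, 3, 4, 6, 13, 14}.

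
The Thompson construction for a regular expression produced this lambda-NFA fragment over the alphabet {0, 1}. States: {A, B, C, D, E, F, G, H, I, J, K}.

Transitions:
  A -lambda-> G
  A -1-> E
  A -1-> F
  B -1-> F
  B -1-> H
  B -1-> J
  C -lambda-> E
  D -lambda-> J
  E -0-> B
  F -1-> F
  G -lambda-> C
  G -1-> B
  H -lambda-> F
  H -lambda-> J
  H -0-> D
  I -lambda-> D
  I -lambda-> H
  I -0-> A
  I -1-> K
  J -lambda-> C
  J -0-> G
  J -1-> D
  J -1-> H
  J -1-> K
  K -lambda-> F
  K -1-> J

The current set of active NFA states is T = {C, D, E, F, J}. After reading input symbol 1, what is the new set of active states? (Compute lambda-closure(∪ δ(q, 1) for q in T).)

F on 1 → {F}.
J on 1 → {D, H, K}.
No 1-transition from C, D, E.
Union after reading 1: {D, F, H, K}.
Now take the lambda-closure:
From D via lambda: add J.
From J via lambda: add C.
From C via lambda: add E.
No new states can be added; the closed set is {C, D, E, F, H, J, K}.

{C, D, E, F, H, J, K}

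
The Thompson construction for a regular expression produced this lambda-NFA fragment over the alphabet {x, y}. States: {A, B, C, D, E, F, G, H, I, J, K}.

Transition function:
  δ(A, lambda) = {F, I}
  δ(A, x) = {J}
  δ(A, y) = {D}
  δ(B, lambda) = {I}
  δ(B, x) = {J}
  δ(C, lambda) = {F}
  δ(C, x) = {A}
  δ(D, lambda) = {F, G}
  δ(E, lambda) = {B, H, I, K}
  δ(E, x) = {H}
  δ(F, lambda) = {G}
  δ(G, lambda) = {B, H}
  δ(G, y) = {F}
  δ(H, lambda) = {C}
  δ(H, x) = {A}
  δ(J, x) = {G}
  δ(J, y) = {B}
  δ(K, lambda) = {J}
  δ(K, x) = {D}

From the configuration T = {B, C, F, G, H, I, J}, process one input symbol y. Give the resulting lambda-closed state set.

G on y → {F}.
J on y → {B}.
No y-transition from B, C, F, H, I.
Union after reading y: {B, F}.
Now take the lambda-closure:
From B via lambda: add I.
From F via lambda: add G.
From G via lambda: add H.
From H via lambda: add C.
No new states can be added; the closed set is {B, C, F, G, H, I}.

{B, C, F, G, H, I}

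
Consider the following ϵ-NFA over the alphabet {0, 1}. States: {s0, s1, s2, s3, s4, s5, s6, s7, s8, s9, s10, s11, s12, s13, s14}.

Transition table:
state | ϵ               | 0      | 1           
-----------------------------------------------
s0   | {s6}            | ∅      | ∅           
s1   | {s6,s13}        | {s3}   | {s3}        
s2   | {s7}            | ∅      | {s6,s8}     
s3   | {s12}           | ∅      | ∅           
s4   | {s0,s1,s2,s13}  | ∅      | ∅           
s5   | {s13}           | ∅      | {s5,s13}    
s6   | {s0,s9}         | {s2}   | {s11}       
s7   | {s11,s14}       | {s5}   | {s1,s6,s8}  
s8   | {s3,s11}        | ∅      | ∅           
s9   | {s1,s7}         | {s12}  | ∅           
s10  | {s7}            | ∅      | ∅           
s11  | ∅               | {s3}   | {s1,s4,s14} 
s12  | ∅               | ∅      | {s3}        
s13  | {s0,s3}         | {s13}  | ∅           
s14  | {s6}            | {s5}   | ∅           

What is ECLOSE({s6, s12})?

Start with {s6, s12}.
From s6 via ϵ: add s0, s9.
From s9 via ϵ: add s1, s7.
From s1 via ϵ: add s13.
From s7 via ϵ: add s11, s14.
From s13 via ϵ: add s3.
No new states can be added; the closed set is {s0, s1, s3, s6, s7, s9, s11, s12, s13, s14}.

{s0, s1, s3, s6, s7, s9, s11, s12, s13, s14}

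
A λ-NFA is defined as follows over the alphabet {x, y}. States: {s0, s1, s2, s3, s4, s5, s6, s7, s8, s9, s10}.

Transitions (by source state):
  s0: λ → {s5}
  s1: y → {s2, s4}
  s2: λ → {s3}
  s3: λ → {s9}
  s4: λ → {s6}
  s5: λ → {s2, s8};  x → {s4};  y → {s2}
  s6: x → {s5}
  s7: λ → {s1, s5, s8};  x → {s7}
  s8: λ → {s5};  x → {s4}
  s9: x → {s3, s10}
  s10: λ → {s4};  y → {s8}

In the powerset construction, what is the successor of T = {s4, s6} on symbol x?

{s2, s3, s5, s8, s9}

s6 on x → {s5}.
No x-transition from s4.
Union after reading x: {s5}.
Now take the λ-closure:
From s5 via λ: add s2, s8.
From s2 via λ: add s3.
From s3 via λ: add s9.
No new states can be added; the closed set is {s2, s3, s5, s8, s9}.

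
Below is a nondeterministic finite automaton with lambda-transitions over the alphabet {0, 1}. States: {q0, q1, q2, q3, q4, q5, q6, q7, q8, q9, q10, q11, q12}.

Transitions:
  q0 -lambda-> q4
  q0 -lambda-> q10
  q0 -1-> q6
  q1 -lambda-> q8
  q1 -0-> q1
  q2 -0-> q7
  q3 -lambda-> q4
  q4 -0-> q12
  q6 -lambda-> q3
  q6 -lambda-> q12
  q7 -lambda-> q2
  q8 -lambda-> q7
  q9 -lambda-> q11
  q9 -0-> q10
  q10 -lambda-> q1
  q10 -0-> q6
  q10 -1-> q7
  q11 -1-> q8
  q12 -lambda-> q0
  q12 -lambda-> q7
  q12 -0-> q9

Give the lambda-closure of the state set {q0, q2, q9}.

Start with {q0, q2, q9}.
From q0 via lambda: add q4, q10.
From q9 via lambda: add q11.
From q10 via lambda: add q1.
From q1 via lambda: add q8.
From q8 via lambda: add q7.
No new states can be added; the closed set is {q0, q1, q2, q4, q7, q8, q9, q10, q11}.

{q0, q1, q2, q4, q7, q8, q9, q10, q11}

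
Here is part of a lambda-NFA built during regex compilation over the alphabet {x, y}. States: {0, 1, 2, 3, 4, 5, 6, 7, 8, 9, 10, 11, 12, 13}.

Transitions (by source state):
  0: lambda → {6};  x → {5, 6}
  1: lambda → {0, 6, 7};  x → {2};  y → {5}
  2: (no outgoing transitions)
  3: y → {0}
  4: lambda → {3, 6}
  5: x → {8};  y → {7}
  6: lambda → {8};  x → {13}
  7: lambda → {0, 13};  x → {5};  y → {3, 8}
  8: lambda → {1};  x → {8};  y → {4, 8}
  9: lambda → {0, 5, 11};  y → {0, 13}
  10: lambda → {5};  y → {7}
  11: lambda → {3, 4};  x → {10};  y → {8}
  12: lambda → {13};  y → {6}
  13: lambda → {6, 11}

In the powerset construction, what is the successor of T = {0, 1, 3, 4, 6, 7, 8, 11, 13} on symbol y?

{0, 1, 3, 4, 5, 6, 7, 8, 11, 13}

1 on y → {5}.
3 on y → {0}.
7 on y → {3, 8}.
8 on y → {4, 8}.
11 on y → {8}.
No y-transition from 0, 4, 6, 13.
Union after reading y: {0, 3, 4, 5, 8}.
Now take the lambda-closure:
From 0 via lambda: add 6.
From 8 via lambda: add 1.
From 1 via lambda: add 7.
From 7 via lambda: add 13.
From 13 via lambda: add 11.
No new states can be added; the closed set is {0, 1, 3, 4, 5, 6, 7, 8, 11, 13}.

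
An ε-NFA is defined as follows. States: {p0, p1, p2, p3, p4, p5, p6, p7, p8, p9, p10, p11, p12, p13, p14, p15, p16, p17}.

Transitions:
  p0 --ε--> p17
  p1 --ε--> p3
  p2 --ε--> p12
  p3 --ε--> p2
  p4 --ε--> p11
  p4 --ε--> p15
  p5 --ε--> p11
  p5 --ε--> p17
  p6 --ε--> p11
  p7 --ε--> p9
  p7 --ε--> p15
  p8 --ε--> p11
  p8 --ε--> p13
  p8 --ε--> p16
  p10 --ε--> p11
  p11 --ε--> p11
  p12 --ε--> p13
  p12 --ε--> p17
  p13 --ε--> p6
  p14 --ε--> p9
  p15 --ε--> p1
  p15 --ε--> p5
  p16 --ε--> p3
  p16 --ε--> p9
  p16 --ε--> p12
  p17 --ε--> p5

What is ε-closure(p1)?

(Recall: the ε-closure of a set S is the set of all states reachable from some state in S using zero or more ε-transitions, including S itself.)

Start with {p1}.
From p1 via ε: add p3.
From p3 via ε: add p2.
From p2 via ε: add p12.
From p12 via ε: add p13, p17.
From p13 via ε: add p6.
From p17 via ε: add p5.
From p5 via ε: add p11.
No new states can be added; the closed set is {p1, p2, p3, p5, p6, p11, p12, p13, p17}.

{p1, p2, p3, p5, p6, p11, p12, p13, p17}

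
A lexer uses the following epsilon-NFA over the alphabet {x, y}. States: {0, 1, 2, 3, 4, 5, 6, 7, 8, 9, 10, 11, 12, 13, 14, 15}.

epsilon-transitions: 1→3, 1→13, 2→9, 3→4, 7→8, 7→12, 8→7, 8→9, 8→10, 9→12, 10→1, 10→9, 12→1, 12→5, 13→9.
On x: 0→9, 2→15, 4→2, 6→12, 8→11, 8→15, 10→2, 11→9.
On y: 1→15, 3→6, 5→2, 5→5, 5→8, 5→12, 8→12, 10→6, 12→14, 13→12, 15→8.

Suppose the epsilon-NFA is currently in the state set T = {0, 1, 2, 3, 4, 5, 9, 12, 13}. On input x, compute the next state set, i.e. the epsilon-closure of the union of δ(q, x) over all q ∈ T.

{1, 2, 3, 4, 5, 9, 12, 13, 15}

0 on x → {9}.
2 on x → {15}.
4 on x → {2}.
No x-transition from 1, 3, 5, 9, 12, 13.
Union after reading x: {2, 9, 15}.
Now take the epsilon-closure:
From 9 via epsilon: add 12.
From 12 via epsilon: add 1, 5.
From 1 via epsilon: add 3, 13.
From 3 via epsilon: add 4.
No new states can be added; the closed set is {1, 2, 3, 4, 5, 9, 12, 13, 15}.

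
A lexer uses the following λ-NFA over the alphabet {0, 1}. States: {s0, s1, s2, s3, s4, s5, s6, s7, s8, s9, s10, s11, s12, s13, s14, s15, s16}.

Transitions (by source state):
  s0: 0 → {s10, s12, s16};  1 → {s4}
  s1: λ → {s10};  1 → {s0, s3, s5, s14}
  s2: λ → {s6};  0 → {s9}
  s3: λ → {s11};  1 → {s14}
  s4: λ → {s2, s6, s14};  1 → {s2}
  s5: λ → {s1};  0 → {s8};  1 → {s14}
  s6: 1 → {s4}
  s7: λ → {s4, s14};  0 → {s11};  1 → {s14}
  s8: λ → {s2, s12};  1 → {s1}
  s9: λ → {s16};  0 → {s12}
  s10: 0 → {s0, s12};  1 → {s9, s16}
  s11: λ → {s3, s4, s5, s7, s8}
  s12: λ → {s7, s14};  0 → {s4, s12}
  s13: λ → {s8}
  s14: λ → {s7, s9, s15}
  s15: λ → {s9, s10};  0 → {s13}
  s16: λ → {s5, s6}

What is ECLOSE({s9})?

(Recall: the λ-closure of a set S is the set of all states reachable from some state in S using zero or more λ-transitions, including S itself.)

{s1, s5, s6, s9, s10, s16}

Start with {s9}.
From s9 via λ: add s16.
From s16 via λ: add s5, s6.
From s5 via λ: add s1.
From s1 via λ: add s10.
No new states can be added; the closed set is {s1, s5, s6, s9, s10, s16}.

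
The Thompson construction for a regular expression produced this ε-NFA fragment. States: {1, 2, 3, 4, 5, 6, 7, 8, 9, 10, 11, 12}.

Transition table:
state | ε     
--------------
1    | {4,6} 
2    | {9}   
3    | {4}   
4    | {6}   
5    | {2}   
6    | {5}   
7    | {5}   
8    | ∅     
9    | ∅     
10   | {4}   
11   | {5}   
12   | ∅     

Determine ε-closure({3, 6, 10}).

Start with {3, 6, 10}.
From 3 via ε: add 4.
From 6 via ε: add 5.
From 5 via ε: add 2.
From 2 via ε: add 9.
No new states can be added; the closed set is {2, 3, 4, 5, 6, 9, 10}.

{2, 3, 4, 5, 6, 9, 10}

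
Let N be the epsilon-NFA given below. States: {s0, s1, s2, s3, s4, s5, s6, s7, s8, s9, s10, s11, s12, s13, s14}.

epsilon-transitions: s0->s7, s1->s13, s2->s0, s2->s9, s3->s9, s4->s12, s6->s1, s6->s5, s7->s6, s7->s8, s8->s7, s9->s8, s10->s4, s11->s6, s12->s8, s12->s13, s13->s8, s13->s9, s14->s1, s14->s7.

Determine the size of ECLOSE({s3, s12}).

Start with {s3, s12}.
From s3 via epsilon: add s9.
From s12 via epsilon: add s8, s13.
From s8 via epsilon: add s7.
From s7 via epsilon: add s6.
From s6 via epsilon: add s1, s5.
epsilon-closure = {s1, s3, s5, s6, s7, s8, s9, s12, s13}, which has 9 states.

9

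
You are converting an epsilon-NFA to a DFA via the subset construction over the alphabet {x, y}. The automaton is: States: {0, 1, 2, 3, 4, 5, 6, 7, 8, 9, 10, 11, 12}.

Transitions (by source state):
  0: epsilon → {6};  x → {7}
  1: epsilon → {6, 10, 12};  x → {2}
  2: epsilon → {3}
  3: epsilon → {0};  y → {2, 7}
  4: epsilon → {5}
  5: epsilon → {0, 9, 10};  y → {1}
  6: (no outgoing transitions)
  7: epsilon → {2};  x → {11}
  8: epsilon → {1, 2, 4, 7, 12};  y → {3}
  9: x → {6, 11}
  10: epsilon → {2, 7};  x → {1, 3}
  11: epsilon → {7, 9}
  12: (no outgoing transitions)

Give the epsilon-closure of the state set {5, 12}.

{0, 2, 3, 5, 6, 7, 9, 10, 12}

Start with {5, 12}.
From 5 via epsilon: add 0, 9, 10.
From 0 via epsilon: add 6.
From 10 via epsilon: add 2, 7.
From 2 via epsilon: add 3.
No new states can be added; the closed set is {0, 2, 3, 5, 6, 7, 9, 10, 12}.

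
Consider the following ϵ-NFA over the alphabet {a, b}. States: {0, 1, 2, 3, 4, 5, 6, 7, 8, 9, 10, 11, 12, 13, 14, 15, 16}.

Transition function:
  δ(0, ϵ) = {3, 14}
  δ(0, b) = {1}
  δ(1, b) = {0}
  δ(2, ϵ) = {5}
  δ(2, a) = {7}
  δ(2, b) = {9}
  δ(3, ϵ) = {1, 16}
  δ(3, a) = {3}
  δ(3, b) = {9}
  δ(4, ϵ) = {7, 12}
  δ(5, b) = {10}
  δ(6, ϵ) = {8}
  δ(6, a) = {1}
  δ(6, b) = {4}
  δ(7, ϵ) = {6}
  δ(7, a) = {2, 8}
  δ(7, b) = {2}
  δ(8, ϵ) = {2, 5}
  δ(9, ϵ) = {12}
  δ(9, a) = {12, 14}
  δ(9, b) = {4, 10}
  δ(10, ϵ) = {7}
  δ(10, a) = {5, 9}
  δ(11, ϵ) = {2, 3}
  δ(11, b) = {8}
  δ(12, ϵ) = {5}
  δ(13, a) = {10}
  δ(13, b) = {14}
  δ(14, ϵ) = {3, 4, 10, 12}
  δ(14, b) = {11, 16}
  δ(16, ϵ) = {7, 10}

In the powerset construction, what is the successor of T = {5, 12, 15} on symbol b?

{2, 5, 6, 7, 8, 10}

5 on b → {10}.
No b-transition from 12, 15.
Union after reading b: {10}.
Now take the ϵ-closure:
From 10 via ϵ: add 7.
From 7 via ϵ: add 6.
From 6 via ϵ: add 8.
From 8 via ϵ: add 2, 5.
No new states can be added; the closed set is {2, 5, 6, 7, 8, 10}.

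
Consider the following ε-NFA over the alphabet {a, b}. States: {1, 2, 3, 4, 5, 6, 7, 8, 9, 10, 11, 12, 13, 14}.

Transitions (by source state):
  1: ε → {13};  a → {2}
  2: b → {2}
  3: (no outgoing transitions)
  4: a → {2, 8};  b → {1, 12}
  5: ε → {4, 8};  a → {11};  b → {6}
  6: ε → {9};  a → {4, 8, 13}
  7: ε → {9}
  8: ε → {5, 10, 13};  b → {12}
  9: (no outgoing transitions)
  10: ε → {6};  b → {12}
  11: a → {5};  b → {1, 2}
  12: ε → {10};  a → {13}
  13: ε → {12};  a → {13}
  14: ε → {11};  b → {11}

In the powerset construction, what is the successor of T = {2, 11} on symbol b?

{1, 2, 6, 9, 10, 12, 13}

2 on b → {2}.
11 on b → {1, 2}.
Union after reading b: {1, 2}.
Now take the ε-closure:
From 1 via ε: add 13.
From 13 via ε: add 12.
From 12 via ε: add 10.
From 10 via ε: add 6.
From 6 via ε: add 9.
No new states can be added; the closed set is {1, 2, 6, 9, 10, 12, 13}.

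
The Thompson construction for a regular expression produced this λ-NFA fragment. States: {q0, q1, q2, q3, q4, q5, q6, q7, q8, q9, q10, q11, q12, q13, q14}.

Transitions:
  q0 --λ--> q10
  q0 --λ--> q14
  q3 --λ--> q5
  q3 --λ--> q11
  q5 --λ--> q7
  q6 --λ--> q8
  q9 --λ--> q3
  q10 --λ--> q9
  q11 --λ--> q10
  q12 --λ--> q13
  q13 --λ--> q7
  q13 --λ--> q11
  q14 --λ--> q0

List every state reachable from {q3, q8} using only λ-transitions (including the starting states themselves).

{q3, q5, q7, q8, q9, q10, q11}

Start with {q3, q8}.
From q3 via λ: add q5, q11.
From q5 via λ: add q7.
From q11 via λ: add q10.
From q10 via λ: add q9.
No new states can be added; the closed set is {q3, q5, q7, q8, q9, q10, q11}.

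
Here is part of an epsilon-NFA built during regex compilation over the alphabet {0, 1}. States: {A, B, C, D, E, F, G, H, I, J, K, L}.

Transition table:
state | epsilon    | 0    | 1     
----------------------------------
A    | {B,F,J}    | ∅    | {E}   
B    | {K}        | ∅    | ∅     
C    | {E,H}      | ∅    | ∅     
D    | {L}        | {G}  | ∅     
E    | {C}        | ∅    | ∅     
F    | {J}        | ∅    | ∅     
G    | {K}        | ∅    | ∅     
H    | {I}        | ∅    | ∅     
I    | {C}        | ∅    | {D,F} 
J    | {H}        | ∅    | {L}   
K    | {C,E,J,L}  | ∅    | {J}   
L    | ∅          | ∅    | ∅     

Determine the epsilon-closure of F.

{C, E, F, H, I, J}

Start with {F}.
From F via epsilon: add J.
From J via epsilon: add H.
From H via epsilon: add I.
From I via epsilon: add C.
From C via epsilon: add E.
No new states can be added; the closed set is {C, E, F, H, I, J}.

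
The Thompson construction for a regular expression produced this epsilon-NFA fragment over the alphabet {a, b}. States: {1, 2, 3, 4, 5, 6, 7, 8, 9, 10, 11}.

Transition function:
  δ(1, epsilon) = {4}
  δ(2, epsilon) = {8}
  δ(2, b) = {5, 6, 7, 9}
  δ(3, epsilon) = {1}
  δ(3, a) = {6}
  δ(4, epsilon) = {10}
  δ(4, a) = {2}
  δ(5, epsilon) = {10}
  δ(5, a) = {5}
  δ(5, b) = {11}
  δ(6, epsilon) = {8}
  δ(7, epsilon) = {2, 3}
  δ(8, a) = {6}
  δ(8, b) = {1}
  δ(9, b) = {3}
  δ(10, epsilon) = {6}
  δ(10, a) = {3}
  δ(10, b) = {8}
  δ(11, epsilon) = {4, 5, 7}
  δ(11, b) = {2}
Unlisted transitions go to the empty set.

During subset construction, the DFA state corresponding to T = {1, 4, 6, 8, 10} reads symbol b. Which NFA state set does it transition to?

8 on b → {1}.
10 on b → {8}.
No b-transition from 1, 4, 6.
Union after reading b: {1, 8}.
Now take the epsilon-closure:
From 1 via epsilon: add 4.
From 4 via epsilon: add 10.
From 10 via epsilon: add 6.
No new states can be added; the closed set is {1, 4, 6, 8, 10}.

{1, 4, 6, 8, 10}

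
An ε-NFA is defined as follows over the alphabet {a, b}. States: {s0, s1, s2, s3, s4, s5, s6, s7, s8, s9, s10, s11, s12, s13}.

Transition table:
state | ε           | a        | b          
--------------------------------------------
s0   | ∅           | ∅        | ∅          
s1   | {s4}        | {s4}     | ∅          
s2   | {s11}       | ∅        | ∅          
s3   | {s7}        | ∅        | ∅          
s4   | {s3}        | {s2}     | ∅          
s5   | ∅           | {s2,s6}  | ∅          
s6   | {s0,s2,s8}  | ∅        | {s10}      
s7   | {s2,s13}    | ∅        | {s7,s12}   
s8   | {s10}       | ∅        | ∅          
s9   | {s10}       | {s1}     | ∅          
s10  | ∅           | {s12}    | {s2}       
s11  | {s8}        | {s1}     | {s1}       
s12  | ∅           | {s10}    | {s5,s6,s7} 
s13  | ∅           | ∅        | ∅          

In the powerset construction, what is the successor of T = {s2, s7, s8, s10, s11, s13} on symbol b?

{s1, s2, s3, s4, s7, s8, s10, s11, s12, s13}

s7 on b → {s7, s12}.
s10 on b → {s2}.
s11 on b → {s1}.
No b-transition from s2, s8, s13.
Union after reading b: {s1, s2, s7, s12}.
Now take the ε-closure:
From s1 via ε: add s4.
From s2 via ε: add s11.
From s7 via ε: add s13.
From s4 via ε: add s3.
From s11 via ε: add s8.
From s8 via ε: add s10.
No new states can be added; the closed set is {s1, s2, s3, s4, s7, s8, s10, s11, s12, s13}.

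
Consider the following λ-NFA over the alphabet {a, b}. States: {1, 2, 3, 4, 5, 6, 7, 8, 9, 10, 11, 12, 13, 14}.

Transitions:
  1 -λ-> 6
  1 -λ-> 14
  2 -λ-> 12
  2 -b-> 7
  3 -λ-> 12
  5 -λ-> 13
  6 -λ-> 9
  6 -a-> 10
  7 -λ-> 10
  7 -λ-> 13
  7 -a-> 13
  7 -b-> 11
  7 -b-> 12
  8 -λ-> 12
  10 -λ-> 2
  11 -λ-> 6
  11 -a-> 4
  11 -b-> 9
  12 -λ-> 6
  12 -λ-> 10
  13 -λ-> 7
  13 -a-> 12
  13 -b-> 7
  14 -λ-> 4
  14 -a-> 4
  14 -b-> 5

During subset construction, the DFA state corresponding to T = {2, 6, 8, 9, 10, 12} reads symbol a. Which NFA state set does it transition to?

6 on a → {10}.
No a-transition from 2, 8, 9, 10, 12.
Union after reading a: {10}.
Now take the λ-closure:
From 10 via λ: add 2.
From 2 via λ: add 12.
From 12 via λ: add 6.
From 6 via λ: add 9.
No new states can be added; the closed set is {2, 6, 9, 10, 12}.

{2, 6, 9, 10, 12}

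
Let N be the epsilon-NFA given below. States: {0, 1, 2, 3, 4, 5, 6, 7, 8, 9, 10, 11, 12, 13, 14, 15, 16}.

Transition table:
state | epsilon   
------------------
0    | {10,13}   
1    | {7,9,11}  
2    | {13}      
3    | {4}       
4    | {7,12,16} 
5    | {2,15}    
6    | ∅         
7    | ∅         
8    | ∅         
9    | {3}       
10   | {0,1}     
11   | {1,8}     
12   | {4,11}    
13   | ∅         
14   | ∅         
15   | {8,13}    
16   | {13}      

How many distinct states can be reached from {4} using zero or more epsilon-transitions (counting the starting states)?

10

Start with {4}.
From 4 via epsilon: add 7, 12, 16.
From 12 via epsilon: add 11.
From 16 via epsilon: add 13.
From 11 via epsilon: add 1, 8.
From 1 via epsilon: add 9.
From 9 via epsilon: add 3.
epsilon-closure = {1, 3, 4, 7, 8, 9, 11, 12, 13, 16}, which has 10 states.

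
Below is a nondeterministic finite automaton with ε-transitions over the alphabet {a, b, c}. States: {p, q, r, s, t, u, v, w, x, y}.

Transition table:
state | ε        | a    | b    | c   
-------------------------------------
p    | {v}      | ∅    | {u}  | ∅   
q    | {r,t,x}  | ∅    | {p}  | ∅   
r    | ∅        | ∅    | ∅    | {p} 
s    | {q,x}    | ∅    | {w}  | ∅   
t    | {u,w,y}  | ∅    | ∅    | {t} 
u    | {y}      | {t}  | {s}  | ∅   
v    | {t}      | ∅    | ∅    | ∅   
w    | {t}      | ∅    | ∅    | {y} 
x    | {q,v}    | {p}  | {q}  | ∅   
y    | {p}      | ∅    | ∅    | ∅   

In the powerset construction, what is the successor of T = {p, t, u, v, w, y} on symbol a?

u on a → {t}.
No a-transition from p, t, v, w, y.
Union after reading a: {t}.
Now take the ε-closure:
From t via ε: add u, w, y.
From y via ε: add p.
From p via ε: add v.
No new states can be added; the closed set is {p, t, u, v, w, y}.

{p, t, u, v, w, y}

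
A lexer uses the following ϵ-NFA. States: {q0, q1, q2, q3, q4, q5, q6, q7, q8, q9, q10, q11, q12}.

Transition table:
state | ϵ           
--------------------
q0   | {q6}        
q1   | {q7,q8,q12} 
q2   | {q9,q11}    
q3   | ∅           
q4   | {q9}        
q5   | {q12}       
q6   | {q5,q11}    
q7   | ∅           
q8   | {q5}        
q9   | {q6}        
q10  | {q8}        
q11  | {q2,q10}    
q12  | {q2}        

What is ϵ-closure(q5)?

{q2, q5, q6, q8, q9, q10, q11, q12}

Start with {q5}.
From q5 via ϵ: add q12.
From q12 via ϵ: add q2.
From q2 via ϵ: add q9, q11.
From q9 via ϵ: add q6.
From q11 via ϵ: add q10.
From q10 via ϵ: add q8.
No new states can be added; the closed set is {q2, q5, q6, q8, q9, q10, q11, q12}.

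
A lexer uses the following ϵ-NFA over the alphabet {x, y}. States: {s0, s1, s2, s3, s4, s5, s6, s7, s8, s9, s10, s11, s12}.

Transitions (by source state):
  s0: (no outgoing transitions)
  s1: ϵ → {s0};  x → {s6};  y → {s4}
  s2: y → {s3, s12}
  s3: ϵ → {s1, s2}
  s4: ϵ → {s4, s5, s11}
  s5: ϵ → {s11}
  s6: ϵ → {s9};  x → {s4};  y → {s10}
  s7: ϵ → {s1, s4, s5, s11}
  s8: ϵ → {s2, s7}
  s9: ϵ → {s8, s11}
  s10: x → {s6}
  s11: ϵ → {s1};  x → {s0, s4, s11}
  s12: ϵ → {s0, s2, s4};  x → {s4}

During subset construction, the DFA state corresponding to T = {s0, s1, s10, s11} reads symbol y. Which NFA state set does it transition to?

s1 on y → {s4}.
No y-transition from s0, s10, s11.
Union after reading y: {s4}.
Now take the ϵ-closure:
From s4 via ϵ: add s5, s11.
From s11 via ϵ: add s1.
From s1 via ϵ: add s0.
No new states can be added; the closed set is {s0, s1, s4, s5, s11}.

{s0, s1, s4, s5, s11}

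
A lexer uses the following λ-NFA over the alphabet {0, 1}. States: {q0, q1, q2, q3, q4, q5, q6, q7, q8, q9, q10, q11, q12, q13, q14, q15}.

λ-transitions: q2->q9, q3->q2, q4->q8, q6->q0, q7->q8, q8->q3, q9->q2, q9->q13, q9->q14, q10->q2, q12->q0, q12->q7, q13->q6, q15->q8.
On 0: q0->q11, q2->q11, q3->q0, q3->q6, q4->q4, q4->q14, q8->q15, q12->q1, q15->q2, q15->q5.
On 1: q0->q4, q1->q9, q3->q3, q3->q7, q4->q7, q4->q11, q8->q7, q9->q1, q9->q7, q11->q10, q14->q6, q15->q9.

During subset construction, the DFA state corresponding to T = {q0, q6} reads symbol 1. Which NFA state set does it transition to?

{q0, q2, q3, q4, q6, q8, q9, q13, q14}

q0 on 1 → {q4}.
No 1-transition from q6.
Union after reading 1: {q4}.
Now take the λ-closure:
From q4 via λ: add q8.
From q8 via λ: add q3.
From q3 via λ: add q2.
From q2 via λ: add q9.
From q9 via λ: add q13, q14.
From q13 via λ: add q6.
From q6 via λ: add q0.
No new states can be added; the closed set is {q0, q2, q3, q4, q6, q8, q9, q13, q14}.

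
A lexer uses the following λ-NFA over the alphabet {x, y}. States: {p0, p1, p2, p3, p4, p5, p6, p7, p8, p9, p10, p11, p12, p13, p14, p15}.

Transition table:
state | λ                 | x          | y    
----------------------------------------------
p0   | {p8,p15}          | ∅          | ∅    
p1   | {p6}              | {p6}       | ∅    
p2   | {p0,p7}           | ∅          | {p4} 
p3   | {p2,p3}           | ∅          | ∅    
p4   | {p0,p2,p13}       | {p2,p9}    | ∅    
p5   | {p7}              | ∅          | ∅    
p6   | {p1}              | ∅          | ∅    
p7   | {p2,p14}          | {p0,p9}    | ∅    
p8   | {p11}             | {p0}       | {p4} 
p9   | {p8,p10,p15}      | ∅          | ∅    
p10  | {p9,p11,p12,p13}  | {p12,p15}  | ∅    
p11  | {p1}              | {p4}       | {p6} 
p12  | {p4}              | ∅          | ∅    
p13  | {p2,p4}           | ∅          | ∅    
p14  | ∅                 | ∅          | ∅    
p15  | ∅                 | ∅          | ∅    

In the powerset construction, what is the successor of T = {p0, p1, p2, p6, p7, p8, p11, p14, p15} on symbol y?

p2 on y → {p4}.
p8 on y → {p4}.
p11 on y → {p6}.
No y-transition from p0, p1, p6, p7, p14, p15.
Union after reading y: {p4, p6}.
Now take the λ-closure:
From p4 via λ: add p0, p2, p13.
From p6 via λ: add p1.
From p0 via λ: add p8, p15.
From p2 via λ: add p7.
From p7 via λ: add p14.
From p8 via λ: add p11.
No new states can be added; the closed set is {p0, p1, p2, p4, p6, p7, p8, p11, p13, p14, p15}.

{p0, p1, p2, p4, p6, p7, p8, p11, p13, p14, p15}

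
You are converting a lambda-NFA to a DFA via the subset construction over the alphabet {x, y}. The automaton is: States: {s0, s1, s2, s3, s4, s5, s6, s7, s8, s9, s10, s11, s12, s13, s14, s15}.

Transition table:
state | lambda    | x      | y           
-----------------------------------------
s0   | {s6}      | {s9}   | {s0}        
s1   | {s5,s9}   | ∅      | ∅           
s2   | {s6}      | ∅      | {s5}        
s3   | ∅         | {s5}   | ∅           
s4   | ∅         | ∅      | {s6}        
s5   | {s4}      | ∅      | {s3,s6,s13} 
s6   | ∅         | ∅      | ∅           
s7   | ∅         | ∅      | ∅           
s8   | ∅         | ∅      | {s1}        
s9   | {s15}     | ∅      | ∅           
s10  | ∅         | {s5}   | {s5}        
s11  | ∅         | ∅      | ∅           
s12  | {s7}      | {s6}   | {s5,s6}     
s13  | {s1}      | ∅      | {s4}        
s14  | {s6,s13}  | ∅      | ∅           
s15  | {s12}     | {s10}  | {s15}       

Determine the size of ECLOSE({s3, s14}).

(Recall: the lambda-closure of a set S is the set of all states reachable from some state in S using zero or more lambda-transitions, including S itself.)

Start with {s3, s14}.
From s14 via lambda: add s6, s13.
From s13 via lambda: add s1.
From s1 via lambda: add s5, s9.
From s5 via lambda: add s4.
From s9 via lambda: add s15.
From s15 via lambda: add s12.
From s12 via lambda: add s7.
lambda-closure = {s1, s3, s4, s5, s6, s7, s9, s12, s13, s14, s15}, which has 11 states.

11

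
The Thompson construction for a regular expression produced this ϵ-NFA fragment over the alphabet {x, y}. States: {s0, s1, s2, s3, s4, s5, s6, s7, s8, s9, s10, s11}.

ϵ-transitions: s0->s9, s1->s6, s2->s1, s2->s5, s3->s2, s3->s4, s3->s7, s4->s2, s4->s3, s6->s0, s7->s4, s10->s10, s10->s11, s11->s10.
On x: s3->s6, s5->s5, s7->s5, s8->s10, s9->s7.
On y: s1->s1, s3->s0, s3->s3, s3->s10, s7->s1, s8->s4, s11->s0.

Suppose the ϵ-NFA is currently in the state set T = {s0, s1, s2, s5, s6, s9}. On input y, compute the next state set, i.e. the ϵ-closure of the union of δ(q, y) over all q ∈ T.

{s0, s1, s6, s9}

s1 on y → {s1}.
No y-transition from s0, s2, s5, s6, s9.
Union after reading y: {s1}.
Now take the ϵ-closure:
From s1 via ϵ: add s6.
From s6 via ϵ: add s0.
From s0 via ϵ: add s9.
No new states can be added; the closed set is {s0, s1, s6, s9}.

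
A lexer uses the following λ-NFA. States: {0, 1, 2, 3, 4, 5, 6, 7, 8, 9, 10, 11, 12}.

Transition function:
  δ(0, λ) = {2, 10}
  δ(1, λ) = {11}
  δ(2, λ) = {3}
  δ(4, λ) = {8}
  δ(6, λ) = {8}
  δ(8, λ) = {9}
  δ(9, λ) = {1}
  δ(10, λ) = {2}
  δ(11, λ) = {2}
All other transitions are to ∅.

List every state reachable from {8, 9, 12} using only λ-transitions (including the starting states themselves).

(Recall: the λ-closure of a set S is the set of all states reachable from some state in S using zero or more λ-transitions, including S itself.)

{1, 2, 3, 8, 9, 11, 12}

Start with {8, 9, 12}.
From 9 via λ: add 1.
From 1 via λ: add 11.
From 11 via λ: add 2.
From 2 via λ: add 3.
No new states can be added; the closed set is {1, 2, 3, 8, 9, 11, 12}.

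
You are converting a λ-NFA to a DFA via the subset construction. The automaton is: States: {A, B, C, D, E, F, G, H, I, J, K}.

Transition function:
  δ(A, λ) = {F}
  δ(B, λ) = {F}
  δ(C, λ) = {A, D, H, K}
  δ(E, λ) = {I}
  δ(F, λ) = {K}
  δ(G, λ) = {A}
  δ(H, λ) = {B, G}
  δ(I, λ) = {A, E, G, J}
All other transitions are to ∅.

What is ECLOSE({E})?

Start with {E}.
From E via λ: add I.
From I via λ: add A, G, J.
From A via λ: add F.
From F via λ: add K.
No new states can be added; the closed set is {A, E, F, G, I, J, K}.

{A, E, F, G, I, J, K}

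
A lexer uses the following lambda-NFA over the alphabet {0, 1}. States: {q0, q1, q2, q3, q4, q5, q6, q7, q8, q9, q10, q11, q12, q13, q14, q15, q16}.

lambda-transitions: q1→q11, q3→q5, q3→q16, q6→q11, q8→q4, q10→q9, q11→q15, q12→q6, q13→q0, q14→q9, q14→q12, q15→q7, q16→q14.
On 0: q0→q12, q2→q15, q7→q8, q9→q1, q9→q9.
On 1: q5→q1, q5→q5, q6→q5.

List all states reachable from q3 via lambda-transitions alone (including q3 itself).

Start with {q3}.
From q3 via lambda: add q5, q16.
From q16 via lambda: add q14.
From q14 via lambda: add q9, q12.
From q12 via lambda: add q6.
From q6 via lambda: add q11.
From q11 via lambda: add q15.
From q15 via lambda: add q7.
No new states can be added; the closed set is {q3, q5, q6, q7, q9, q11, q12, q14, q15, q16}.

{q3, q5, q6, q7, q9, q11, q12, q14, q15, q16}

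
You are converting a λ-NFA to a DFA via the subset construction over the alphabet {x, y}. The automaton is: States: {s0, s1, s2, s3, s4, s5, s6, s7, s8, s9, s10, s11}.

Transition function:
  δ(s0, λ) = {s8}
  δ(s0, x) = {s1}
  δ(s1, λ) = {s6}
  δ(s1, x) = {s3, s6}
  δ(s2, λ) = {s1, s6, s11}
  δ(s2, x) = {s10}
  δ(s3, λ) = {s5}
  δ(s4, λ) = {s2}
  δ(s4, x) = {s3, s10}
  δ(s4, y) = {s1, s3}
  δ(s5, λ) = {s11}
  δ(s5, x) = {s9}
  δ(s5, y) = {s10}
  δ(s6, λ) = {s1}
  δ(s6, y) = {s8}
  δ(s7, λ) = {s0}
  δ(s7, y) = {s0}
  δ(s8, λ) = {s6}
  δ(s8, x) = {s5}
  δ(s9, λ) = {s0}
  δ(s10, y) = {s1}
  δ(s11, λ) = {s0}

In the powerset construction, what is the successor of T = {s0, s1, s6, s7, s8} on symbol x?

s0 on x → {s1}.
s1 on x → {s3, s6}.
s8 on x → {s5}.
No x-transition from s6, s7.
Union after reading x: {s1, s3, s5, s6}.
Now take the λ-closure:
From s5 via λ: add s11.
From s11 via λ: add s0.
From s0 via λ: add s8.
No new states can be added; the closed set is {s0, s1, s3, s5, s6, s8, s11}.

{s0, s1, s3, s5, s6, s8, s11}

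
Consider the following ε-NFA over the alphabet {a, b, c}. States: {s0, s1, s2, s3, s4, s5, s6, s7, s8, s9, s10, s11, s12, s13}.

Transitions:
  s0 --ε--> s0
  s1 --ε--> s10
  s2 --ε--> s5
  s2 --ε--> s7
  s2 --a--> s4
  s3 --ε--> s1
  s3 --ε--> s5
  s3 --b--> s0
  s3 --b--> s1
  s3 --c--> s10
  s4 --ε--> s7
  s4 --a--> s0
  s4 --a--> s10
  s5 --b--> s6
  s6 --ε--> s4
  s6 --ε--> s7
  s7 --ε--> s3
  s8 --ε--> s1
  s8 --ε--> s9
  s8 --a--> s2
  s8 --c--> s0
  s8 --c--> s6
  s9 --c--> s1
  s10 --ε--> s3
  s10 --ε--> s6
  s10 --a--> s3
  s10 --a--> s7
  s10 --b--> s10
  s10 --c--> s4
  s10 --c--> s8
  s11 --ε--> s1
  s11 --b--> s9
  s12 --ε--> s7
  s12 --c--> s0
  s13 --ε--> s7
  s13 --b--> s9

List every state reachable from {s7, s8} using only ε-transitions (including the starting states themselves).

Start with {s7, s8}.
From s7 via ε: add s3.
From s8 via ε: add s1, s9.
From s1 via ε: add s10.
From s3 via ε: add s5.
From s10 via ε: add s6.
From s6 via ε: add s4.
No new states can be added; the closed set is {s1, s3, s4, s5, s6, s7, s8, s9, s10}.

{s1, s3, s4, s5, s6, s7, s8, s9, s10}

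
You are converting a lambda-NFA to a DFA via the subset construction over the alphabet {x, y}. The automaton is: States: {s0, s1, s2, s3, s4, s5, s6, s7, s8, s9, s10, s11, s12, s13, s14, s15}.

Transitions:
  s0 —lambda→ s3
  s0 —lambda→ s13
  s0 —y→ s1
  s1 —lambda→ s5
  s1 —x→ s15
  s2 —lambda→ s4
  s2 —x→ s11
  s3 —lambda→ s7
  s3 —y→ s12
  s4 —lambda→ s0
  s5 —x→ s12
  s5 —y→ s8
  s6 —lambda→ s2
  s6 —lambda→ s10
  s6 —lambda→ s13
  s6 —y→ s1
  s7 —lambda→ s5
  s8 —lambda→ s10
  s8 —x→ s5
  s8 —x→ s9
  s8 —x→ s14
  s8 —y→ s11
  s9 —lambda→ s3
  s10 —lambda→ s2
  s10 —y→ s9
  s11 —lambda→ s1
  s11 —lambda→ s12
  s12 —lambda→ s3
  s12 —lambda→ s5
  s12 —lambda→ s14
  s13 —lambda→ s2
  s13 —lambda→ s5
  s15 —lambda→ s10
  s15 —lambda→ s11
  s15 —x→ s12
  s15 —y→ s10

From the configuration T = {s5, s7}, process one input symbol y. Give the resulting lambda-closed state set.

{s0, s2, s3, s4, s5, s7, s8, s10, s13}

s5 on y → {s8}.
No y-transition from s7.
Union after reading y: {s8}.
Now take the lambda-closure:
From s8 via lambda: add s10.
From s10 via lambda: add s2.
From s2 via lambda: add s4.
From s4 via lambda: add s0.
From s0 via lambda: add s3, s13.
From s3 via lambda: add s7.
From s13 via lambda: add s5.
No new states can be added; the closed set is {s0, s2, s3, s4, s5, s7, s8, s10, s13}.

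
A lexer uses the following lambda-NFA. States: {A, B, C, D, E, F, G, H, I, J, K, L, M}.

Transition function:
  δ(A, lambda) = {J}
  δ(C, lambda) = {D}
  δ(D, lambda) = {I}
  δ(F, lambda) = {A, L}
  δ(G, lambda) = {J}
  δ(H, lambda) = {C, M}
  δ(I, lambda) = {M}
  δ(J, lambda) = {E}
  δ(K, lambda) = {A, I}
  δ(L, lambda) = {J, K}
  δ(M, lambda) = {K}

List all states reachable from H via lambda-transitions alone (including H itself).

Start with {H}.
From H via lambda: add C, M.
From C via lambda: add D.
From M via lambda: add K.
From D via lambda: add I.
From K via lambda: add A.
From A via lambda: add J.
From J via lambda: add E.
No new states can be added; the closed set is {A, C, D, E, H, I, J, K, M}.

{A, C, D, E, H, I, J, K, M}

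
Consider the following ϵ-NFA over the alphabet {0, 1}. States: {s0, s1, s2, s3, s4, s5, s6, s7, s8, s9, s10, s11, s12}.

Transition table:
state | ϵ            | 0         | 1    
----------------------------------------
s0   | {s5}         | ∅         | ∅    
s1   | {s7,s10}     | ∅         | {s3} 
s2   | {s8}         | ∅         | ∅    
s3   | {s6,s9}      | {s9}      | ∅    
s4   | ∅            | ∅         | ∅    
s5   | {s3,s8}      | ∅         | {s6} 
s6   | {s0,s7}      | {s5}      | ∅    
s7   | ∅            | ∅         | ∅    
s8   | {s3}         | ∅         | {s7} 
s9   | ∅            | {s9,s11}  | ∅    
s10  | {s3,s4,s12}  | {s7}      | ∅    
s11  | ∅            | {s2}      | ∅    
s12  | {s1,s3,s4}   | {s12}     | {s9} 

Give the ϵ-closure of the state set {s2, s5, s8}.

Start with {s2, s5, s8}.
From s5 via ϵ: add s3.
From s3 via ϵ: add s6, s9.
From s6 via ϵ: add s0, s7.
No new states can be added; the closed set is {s0, s2, s3, s5, s6, s7, s8, s9}.

{s0, s2, s3, s5, s6, s7, s8, s9}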